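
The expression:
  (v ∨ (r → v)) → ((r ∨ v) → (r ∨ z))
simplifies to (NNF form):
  r ∨ z ∨ ¬v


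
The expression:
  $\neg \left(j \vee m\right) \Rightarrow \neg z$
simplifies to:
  $j \vee m \vee \neg z$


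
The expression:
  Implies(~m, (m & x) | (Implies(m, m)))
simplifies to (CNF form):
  True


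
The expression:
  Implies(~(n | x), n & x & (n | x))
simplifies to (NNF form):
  n | x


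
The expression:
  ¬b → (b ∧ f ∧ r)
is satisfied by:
  {b: True}


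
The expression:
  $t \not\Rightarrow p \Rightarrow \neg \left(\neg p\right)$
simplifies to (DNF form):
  $p \vee \neg t$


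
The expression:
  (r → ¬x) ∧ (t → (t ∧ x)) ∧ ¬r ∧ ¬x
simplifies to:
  ¬r ∧ ¬t ∧ ¬x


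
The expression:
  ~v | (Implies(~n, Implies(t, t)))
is always true.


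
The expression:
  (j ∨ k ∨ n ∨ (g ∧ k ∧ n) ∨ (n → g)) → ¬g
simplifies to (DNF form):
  ¬g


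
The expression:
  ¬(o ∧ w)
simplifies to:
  ¬o ∨ ¬w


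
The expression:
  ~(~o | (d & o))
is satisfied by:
  {o: True, d: False}


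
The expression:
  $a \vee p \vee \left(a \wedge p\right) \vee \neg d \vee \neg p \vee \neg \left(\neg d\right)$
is always true.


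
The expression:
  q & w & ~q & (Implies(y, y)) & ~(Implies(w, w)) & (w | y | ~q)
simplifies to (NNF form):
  False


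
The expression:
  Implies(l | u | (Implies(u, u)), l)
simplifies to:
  l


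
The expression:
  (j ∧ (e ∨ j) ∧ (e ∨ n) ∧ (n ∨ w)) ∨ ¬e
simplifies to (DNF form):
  (j ∧ n) ∨ (j ∧ w) ∨ ¬e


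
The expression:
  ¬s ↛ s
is always true.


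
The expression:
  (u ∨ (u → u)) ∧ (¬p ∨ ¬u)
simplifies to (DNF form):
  ¬p ∨ ¬u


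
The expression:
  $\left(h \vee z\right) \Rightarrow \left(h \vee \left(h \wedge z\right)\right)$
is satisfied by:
  {h: True, z: False}
  {z: False, h: False}
  {z: True, h: True}


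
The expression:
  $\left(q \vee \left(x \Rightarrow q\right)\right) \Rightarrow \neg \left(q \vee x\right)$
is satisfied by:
  {q: False}


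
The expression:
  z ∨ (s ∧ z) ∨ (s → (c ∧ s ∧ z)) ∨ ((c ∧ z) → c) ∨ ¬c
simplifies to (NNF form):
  True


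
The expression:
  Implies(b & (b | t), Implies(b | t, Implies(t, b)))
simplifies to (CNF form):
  True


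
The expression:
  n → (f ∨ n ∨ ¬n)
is always true.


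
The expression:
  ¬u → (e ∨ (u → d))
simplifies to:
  True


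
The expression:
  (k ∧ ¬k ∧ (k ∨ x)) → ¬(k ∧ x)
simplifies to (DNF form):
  True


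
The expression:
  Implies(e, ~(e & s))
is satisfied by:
  {s: False, e: False}
  {e: True, s: False}
  {s: True, e: False}


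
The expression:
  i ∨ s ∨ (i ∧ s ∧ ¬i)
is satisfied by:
  {i: True, s: True}
  {i: True, s: False}
  {s: True, i: False}


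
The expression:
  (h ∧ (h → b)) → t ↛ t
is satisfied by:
  {h: False, b: False}
  {b: True, h: False}
  {h: True, b: False}


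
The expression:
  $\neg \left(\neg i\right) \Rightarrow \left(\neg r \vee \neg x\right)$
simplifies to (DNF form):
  $\neg i \vee \neg r \vee \neg x$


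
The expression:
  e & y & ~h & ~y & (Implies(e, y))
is never true.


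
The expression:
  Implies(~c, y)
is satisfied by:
  {y: True, c: True}
  {y: True, c: False}
  {c: True, y: False}


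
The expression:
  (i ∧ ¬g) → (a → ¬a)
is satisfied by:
  {g: True, a: False, i: False}
  {g: False, a: False, i: False}
  {i: True, g: True, a: False}
  {i: True, g: False, a: False}
  {a: True, g: True, i: False}
  {a: True, g: False, i: False}
  {a: True, i: True, g: True}


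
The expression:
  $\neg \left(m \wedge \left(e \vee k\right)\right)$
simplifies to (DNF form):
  $\left(\neg e \wedge \neg k\right) \vee \neg m$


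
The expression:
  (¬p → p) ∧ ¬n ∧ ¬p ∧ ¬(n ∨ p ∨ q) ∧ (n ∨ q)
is never true.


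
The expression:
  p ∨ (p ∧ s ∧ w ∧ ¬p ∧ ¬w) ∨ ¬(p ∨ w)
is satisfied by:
  {p: True, w: False}
  {w: False, p: False}
  {w: True, p: True}


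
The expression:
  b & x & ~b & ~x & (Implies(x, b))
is never true.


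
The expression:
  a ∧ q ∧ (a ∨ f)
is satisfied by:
  {a: True, q: True}


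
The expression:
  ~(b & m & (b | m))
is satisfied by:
  {m: False, b: False}
  {b: True, m: False}
  {m: True, b: False}


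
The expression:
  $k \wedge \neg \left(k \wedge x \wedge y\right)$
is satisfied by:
  {k: True, y: False, x: False}
  {k: True, x: True, y: False}
  {k: True, y: True, x: False}


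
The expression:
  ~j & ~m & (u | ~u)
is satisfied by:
  {j: False, m: False}


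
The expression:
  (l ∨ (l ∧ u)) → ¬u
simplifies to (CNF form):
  ¬l ∨ ¬u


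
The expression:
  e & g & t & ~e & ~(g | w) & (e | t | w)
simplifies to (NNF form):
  False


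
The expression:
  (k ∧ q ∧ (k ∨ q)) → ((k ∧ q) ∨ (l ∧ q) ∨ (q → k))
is always true.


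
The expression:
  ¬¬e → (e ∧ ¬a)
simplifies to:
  ¬a ∨ ¬e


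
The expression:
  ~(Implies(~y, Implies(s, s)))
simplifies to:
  False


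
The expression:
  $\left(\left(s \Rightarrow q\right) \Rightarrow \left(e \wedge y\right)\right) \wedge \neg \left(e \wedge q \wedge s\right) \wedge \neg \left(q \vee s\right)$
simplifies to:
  $e \wedge y \wedge \neg q \wedge \neg s$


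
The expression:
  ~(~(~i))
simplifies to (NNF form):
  ~i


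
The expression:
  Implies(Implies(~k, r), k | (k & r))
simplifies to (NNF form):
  k | ~r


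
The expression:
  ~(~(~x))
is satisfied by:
  {x: False}


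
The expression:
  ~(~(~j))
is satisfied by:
  {j: False}


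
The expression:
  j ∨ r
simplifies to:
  j ∨ r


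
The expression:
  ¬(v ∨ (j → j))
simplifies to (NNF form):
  False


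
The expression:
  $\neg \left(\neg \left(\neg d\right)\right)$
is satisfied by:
  {d: False}


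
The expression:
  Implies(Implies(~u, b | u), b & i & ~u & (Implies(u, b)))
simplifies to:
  ~u & (i | ~b)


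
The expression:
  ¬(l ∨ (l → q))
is never true.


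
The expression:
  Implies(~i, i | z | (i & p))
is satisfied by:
  {i: True, z: True}
  {i: True, z: False}
  {z: True, i: False}


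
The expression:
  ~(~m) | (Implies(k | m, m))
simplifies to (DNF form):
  m | ~k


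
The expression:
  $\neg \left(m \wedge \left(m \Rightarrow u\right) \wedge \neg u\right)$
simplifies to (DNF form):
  $\text{True}$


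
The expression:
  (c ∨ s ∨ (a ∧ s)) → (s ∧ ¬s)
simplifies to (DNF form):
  ¬c ∧ ¬s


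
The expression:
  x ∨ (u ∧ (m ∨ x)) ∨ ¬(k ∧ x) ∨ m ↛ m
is always true.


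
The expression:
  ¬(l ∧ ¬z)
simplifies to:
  z ∨ ¬l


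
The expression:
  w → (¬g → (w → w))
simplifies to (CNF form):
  True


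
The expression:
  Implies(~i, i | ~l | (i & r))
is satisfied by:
  {i: True, l: False}
  {l: False, i: False}
  {l: True, i: True}


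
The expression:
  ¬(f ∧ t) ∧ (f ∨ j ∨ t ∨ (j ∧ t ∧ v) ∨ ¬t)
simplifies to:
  ¬f ∨ ¬t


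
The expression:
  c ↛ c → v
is always true.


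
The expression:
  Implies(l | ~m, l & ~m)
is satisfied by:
  {l: True, m: False}
  {m: True, l: False}


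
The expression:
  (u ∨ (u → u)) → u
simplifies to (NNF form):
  u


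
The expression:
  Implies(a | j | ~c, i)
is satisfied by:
  {i: True, c: True, j: False, a: False}
  {i: True, j: False, a: False, c: False}
  {i: True, c: True, a: True, j: False}
  {i: True, a: True, j: False, c: False}
  {i: True, c: True, j: True, a: False}
  {i: True, j: True, a: False, c: False}
  {i: True, c: True, a: True, j: True}
  {i: True, a: True, j: True, c: False}
  {c: True, j: False, a: False, i: False}


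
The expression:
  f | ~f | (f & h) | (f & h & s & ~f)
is always true.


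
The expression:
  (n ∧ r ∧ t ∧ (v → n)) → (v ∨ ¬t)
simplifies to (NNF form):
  v ∨ ¬n ∨ ¬r ∨ ¬t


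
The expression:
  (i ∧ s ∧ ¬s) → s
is always true.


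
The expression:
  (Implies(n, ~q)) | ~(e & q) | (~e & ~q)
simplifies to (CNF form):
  ~e | ~n | ~q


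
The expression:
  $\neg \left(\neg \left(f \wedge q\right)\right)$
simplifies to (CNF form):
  $f \wedge q$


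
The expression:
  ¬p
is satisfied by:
  {p: False}


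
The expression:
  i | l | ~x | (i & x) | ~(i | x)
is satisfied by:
  {i: True, l: True, x: False}
  {i: True, l: False, x: False}
  {l: True, i: False, x: False}
  {i: False, l: False, x: False}
  {i: True, x: True, l: True}
  {i: True, x: True, l: False}
  {x: True, l: True, i: False}


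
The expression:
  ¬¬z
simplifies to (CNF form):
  z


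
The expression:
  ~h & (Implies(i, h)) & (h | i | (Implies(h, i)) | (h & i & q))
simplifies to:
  ~h & ~i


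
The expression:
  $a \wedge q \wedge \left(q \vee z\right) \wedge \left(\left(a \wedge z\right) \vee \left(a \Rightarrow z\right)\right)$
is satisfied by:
  {a: True, z: True, q: True}


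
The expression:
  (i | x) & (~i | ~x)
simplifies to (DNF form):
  (i & ~x) | (x & ~i)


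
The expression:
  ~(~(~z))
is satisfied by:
  {z: False}


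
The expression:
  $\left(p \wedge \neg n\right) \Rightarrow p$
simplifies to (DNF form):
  $\text{True}$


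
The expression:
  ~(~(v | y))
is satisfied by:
  {y: True, v: True}
  {y: True, v: False}
  {v: True, y: False}


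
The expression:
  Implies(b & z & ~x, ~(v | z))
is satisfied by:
  {x: True, z: False, b: False}
  {z: False, b: False, x: False}
  {x: True, b: True, z: False}
  {b: True, z: False, x: False}
  {x: True, z: True, b: False}
  {z: True, x: False, b: False}
  {x: True, b: True, z: True}


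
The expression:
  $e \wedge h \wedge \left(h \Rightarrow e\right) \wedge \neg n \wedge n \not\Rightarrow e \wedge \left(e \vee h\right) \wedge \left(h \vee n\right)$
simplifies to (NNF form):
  $\text{False}$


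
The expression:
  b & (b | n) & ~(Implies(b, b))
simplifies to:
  False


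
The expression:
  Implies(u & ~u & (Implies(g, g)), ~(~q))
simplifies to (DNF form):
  True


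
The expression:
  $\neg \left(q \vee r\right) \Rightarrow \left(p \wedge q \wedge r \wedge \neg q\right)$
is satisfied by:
  {r: True, q: True}
  {r: True, q: False}
  {q: True, r: False}


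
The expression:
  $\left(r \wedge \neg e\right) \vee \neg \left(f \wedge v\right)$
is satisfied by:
  {r: True, e: False, v: False, f: False}
  {r: False, e: False, v: False, f: False}
  {r: True, e: True, v: False, f: False}
  {e: True, r: False, v: False, f: False}
  {f: True, r: True, e: False, v: False}
  {f: True, r: False, e: False, v: False}
  {f: True, r: True, e: True, v: False}
  {f: True, e: True, r: False, v: False}
  {v: True, r: True, f: False, e: False}
  {v: True, f: False, e: False, r: False}
  {r: True, v: True, e: True, f: False}
  {v: True, e: True, f: False, r: False}
  {r: True, v: True, f: True, e: False}


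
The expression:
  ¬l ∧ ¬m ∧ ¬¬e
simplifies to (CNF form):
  e ∧ ¬l ∧ ¬m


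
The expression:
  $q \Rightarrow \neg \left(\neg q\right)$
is always true.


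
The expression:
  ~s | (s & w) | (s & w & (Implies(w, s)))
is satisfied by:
  {w: True, s: False}
  {s: False, w: False}
  {s: True, w: True}


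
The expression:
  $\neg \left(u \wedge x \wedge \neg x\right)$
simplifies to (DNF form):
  $\text{True}$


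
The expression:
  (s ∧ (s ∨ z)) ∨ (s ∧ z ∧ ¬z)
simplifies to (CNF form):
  s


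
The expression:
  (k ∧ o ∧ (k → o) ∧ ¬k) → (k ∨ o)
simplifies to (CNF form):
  True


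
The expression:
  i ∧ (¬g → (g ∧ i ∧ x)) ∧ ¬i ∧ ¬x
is never true.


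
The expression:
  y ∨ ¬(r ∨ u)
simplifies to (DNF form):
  y ∨ (¬r ∧ ¬u)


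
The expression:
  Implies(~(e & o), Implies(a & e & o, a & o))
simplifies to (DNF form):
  True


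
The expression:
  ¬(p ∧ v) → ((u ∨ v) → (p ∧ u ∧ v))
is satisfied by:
  {p: True, u: False, v: False}
  {u: False, v: False, p: False}
  {p: True, v: True, u: False}
  {p: True, v: True, u: True}


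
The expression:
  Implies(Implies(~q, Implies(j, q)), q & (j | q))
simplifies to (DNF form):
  j | q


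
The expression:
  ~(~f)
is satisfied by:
  {f: True}


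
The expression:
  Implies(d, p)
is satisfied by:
  {p: True, d: False}
  {d: False, p: False}
  {d: True, p: True}


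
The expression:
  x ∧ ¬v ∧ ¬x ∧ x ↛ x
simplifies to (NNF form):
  False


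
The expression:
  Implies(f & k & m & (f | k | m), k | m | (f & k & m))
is always true.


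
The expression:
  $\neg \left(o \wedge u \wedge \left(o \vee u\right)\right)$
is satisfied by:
  {u: False, o: False}
  {o: True, u: False}
  {u: True, o: False}


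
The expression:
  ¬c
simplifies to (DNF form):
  ¬c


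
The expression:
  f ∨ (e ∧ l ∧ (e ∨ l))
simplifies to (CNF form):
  (e ∨ f) ∧ (f ∨ l)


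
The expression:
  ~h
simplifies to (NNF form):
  ~h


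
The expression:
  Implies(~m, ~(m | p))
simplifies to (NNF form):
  m | ~p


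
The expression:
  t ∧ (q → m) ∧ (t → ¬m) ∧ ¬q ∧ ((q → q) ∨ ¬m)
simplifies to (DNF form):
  t ∧ ¬m ∧ ¬q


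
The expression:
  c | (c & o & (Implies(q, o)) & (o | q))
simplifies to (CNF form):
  c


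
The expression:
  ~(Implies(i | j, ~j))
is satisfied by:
  {j: True}


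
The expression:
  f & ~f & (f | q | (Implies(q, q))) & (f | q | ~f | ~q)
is never true.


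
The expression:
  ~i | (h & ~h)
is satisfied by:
  {i: False}


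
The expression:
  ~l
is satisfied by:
  {l: False}


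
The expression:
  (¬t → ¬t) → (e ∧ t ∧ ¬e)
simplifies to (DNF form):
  False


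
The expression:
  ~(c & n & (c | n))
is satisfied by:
  {c: False, n: False}
  {n: True, c: False}
  {c: True, n: False}


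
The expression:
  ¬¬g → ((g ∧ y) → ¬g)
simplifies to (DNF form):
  ¬g ∨ ¬y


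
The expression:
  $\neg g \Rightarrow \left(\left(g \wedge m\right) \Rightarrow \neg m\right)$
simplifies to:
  $\text{True}$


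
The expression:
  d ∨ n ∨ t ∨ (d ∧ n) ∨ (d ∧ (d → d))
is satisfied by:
  {n: True, d: True, t: True}
  {n: True, d: True, t: False}
  {n: True, t: True, d: False}
  {n: True, t: False, d: False}
  {d: True, t: True, n: False}
  {d: True, t: False, n: False}
  {t: True, d: False, n: False}


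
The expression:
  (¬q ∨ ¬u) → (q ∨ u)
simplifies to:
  q ∨ u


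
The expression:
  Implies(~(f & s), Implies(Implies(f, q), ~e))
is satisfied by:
  {s: True, f: True, e: False, q: False}
  {f: True, s: False, e: False, q: False}
  {s: True, q: True, f: True, e: False}
  {q: True, f: True, s: False, e: False}
  {s: True, q: False, f: False, e: False}
  {q: False, f: False, e: False, s: False}
  {s: True, q: True, f: False, e: False}
  {q: True, s: False, f: False, e: False}
  {s: True, e: True, f: True, q: False}
  {e: True, f: True, q: False, s: False}
  {s: True, q: True, e: True, f: True}


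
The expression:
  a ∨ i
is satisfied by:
  {i: True, a: True}
  {i: True, a: False}
  {a: True, i: False}


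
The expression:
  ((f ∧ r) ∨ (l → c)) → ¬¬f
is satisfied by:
  {l: True, f: True, c: False}
  {f: True, c: False, l: False}
  {l: True, f: True, c: True}
  {f: True, c: True, l: False}
  {l: True, c: False, f: False}


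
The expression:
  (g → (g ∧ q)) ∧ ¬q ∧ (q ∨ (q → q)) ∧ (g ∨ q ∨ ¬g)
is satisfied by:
  {q: False, g: False}


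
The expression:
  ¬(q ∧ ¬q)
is always true.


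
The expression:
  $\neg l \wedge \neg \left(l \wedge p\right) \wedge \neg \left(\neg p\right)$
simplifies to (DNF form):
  $p \wedge \neg l$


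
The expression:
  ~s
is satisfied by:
  {s: False}


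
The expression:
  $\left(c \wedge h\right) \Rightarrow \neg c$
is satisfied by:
  {h: False, c: False}
  {c: True, h: False}
  {h: True, c: False}


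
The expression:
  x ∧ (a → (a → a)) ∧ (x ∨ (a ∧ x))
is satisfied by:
  {x: True}


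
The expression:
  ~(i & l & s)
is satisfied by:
  {l: False, i: False, s: False}
  {s: True, l: False, i: False}
  {i: True, l: False, s: False}
  {s: True, i: True, l: False}
  {l: True, s: False, i: False}
  {s: True, l: True, i: False}
  {i: True, l: True, s: False}


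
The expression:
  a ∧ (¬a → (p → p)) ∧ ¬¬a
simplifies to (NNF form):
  a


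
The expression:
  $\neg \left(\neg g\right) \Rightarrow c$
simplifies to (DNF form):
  $c \vee \neg g$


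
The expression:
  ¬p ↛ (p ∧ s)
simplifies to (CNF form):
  ¬p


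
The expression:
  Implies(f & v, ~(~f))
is always true.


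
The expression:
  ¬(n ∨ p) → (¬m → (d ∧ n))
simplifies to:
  m ∨ n ∨ p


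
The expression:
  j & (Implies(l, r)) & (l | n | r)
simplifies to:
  j & (n | r) & (r | ~l)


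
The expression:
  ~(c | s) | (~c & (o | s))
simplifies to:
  ~c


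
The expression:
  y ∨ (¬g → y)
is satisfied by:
  {y: True, g: True}
  {y: True, g: False}
  {g: True, y: False}


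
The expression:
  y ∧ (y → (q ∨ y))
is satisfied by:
  {y: True}


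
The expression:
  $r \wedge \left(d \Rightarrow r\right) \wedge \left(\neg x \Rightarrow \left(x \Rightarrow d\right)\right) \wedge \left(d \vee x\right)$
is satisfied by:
  {r: True, x: True, d: True}
  {r: True, x: True, d: False}
  {r: True, d: True, x: False}


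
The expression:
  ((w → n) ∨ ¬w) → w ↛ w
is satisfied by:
  {w: True, n: False}


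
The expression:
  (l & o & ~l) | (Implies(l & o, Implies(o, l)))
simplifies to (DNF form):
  True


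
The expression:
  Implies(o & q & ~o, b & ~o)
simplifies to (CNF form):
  True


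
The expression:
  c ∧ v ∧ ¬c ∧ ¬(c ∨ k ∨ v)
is never true.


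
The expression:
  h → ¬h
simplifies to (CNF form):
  ¬h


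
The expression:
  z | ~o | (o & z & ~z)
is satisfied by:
  {z: True, o: False}
  {o: False, z: False}
  {o: True, z: True}


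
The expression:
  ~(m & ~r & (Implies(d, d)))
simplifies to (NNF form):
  r | ~m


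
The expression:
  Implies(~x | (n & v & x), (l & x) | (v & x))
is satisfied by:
  {x: True}


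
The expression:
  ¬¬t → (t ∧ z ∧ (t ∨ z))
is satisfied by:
  {z: True, t: False}
  {t: False, z: False}
  {t: True, z: True}


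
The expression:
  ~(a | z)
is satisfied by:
  {z: False, a: False}


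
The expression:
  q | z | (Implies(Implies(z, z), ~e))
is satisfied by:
  {q: True, z: True, e: False}
  {q: True, e: False, z: False}
  {z: True, e: False, q: False}
  {z: False, e: False, q: False}
  {q: True, z: True, e: True}
  {q: True, e: True, z: False}
  {z: True, e: True, q: False}


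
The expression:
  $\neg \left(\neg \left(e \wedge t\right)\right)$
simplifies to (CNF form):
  $e \wedge t$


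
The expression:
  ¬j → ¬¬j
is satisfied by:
  {j: True}


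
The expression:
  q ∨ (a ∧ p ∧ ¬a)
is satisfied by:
  {q: True}


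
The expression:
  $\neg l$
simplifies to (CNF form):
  $\neg l$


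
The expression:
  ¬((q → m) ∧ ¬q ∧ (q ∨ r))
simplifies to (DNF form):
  q ∨ ¬r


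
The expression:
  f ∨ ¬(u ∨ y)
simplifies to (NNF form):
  f ∨ (¬u ∧ ¬y)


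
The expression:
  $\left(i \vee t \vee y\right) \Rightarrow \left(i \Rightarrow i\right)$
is always true.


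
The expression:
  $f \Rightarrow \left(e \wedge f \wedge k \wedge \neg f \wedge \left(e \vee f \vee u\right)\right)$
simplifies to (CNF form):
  $\neg f$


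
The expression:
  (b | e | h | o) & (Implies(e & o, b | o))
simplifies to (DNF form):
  b | e | h | o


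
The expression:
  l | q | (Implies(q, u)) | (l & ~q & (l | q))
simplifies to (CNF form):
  True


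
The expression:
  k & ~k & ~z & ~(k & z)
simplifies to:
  False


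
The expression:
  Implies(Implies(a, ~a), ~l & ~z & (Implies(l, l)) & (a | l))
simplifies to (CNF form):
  a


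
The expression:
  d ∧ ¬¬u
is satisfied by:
  {u: True, d: True}


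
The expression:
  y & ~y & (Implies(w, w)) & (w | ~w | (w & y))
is never true.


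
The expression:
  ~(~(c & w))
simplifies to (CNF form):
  c & w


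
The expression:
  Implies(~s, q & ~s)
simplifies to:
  q | s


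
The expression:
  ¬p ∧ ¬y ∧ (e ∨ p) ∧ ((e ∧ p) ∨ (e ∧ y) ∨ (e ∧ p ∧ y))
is never true.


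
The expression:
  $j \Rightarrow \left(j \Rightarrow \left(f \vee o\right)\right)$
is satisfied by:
  {o: True, f: True, j: False}
  {o: True, f: False, j: False}
  {f: True, o: False, j: False}
  {o: False, f: False, j: False}
  {j: True, o: True, f: True}
  {j: True, o: True, f: False}
  {j: True, f: True, o: False}


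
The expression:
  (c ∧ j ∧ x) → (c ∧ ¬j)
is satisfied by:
  {c: False, x: False, j: False}
  {j: True, c: False, x: False}
  {x: True, c: False, j: False}
  {j: True, x: True, c: False}
  {c: True, j: False, x: False}
  {j: True, c: True, x: False}
  {x: True, c: True, j: False}


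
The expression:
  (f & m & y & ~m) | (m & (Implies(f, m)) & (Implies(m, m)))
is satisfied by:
  {m: True}


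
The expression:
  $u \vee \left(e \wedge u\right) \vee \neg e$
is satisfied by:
  {u: True, e: False}
  {e: False, u: False}
  {e: True, u: True}


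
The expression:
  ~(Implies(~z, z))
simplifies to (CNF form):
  ~z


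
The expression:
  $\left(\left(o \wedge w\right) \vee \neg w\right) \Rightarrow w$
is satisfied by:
  {w: True}


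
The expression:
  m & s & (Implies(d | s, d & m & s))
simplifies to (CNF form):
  d & m & s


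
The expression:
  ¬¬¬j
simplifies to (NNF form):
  ¬j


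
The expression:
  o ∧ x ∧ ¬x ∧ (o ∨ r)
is never true.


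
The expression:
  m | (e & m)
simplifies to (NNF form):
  m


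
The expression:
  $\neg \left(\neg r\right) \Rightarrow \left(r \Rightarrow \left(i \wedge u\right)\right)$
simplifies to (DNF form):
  $\left(i \wedge u\right) \vee \neg r$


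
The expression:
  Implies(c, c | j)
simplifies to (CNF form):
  True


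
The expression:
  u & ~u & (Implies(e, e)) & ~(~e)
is never true.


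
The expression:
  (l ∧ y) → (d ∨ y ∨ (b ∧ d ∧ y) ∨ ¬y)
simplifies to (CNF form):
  True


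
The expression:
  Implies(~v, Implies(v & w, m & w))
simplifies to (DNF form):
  True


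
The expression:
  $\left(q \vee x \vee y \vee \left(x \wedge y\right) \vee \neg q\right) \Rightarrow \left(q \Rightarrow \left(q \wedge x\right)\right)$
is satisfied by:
  {x: True, q: False}
  {q: False, x: False}
  {q: True, x: True}


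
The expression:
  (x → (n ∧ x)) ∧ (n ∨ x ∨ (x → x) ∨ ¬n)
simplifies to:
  n ∨ ¬x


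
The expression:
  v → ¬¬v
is always true.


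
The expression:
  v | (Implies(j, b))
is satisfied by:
  {b: True, v: True, j: False}
  {b: True, v: False, j: False}
  {v: True, b: False, j: False}
  {b: False, v: False, j: False}
  {j: True, b: True, v: True}
  {j: True, b: True, v: False}
  {j: True, v: True, b: False}


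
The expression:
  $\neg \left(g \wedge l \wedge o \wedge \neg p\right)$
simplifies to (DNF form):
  $p \vee \neg g \vee \neg l \vee \neg o$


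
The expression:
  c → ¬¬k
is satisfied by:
  {k: True, c: False}
  {c: False, k: False}
  {c: True, k: True}


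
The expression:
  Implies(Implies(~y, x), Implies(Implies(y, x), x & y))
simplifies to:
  y | ~x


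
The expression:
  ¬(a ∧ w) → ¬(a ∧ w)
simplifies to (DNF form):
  True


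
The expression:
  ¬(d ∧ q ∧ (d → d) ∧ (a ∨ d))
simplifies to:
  ¬d ∨ ¬q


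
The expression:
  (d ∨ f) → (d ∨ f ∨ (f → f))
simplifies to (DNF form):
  True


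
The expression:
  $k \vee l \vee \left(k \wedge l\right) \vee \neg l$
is always true.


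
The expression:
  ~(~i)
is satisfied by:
  {i: True}


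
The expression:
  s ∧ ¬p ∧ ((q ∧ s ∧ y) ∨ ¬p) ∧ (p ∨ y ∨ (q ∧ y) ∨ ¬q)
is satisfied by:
  {y: True, s: True, p: False, q: False}
  {s: True, y: False, p: False, q: False}
  {y: True, q: True, s: True, p: False}


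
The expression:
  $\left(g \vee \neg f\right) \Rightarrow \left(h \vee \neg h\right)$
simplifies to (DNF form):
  $\text{True}$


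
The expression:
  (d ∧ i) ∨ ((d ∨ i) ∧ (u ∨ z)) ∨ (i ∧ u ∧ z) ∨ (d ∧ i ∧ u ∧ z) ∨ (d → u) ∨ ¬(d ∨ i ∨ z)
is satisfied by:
  {i: True, z: True, u: True, d: False}
  {i: True, z: True, u: False, d: False}
  {i: True, u: True, z: False, d: False}
  {i: True, u: False, z: False, d: False}
  {z: True, u: True, i: False, d: False}
  {z: True, i: False, u: False, d: False}
  {z: False, u: True, i: False, d: False}
  {z: False, i: False, u: False, d: False}
  {i: True, d: True, z: True, u: True}
  {i: True, d: True, z: True, u: False}
  {i: True, d: True, u: True, z: False}
  {i: True, d: True, u: False, z: False}
  {d: True, z: True, u: True, i: False}
  {d: True, z: True, u: False, i: False}
  {d: True, u: True, z: False, i: False}


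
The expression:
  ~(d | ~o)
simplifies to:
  o & ~d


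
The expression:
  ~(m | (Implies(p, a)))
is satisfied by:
  {p: True, a: False, m: False}


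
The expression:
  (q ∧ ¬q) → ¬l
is always true.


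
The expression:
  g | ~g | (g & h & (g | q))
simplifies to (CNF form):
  True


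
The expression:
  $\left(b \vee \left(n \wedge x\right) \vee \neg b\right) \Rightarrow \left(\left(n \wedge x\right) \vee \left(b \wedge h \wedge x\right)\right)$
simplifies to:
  $x \wedge \left(b \vee n\right) \wedge \left(h \vee n\right)$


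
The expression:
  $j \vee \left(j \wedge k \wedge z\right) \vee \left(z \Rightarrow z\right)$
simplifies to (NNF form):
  $\text{True}$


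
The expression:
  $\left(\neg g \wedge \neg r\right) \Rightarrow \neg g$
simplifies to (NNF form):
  $\text{True}$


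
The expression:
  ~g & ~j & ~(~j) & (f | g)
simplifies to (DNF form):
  False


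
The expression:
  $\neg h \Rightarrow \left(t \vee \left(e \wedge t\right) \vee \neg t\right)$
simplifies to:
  $\text{True}$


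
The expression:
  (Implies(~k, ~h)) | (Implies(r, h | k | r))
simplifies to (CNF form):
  True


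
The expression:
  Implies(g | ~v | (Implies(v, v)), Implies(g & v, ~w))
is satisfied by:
  {w: False, v: False, g: False}
  {g: True, w: False, v: False}
  {v: True, w: False, g: False}
  {g: True, v: True, w: False}
  {w: True, g: False, v: False}
  {g: True, w: True, v: False}
  {v: True, w: True, g: False}


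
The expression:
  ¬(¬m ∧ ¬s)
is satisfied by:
  {m: True, s: True}
  {m: True, s: False}
  {s: True, m: False}


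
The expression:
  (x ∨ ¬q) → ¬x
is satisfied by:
  {x: False}


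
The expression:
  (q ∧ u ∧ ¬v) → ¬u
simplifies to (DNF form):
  v ∨ ¬q ∨ ¬u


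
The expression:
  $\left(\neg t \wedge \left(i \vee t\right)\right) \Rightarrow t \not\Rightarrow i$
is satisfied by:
  {t: True, i: False}
  {i: False, t: False}
  {i: True, t: True}


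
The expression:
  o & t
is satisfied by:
  {t: True, o: True}


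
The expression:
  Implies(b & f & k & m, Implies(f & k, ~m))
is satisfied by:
  {k: False, m: False, b: False, f: False}
  {f: True, k: False, m: False, b: False}
  {b: True, k: False, m: False, f: False}
  {f: True, b: True, k: False, m: False}
  {m: True, f: False, k: False, b: False}
  {f: True, m: True, k: False, b: False}
  {b: True, m: True, f: False, k: False}
  {f: True, b: True, m: True, k: False}
  {k: True, b: False, m: False, f: False}
  {f: True, k: True, b: False, m: False}
  {b: True, k: True, f: False, m: False}
  {f: True, b: True, k: True, m: False}
  {m: True, k: True, b: False, f: False}
  {f: True, m: True, k: True, b: False}
  {b: True, m: True, k: True, f: False}


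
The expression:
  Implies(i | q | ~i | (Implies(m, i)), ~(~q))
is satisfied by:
  {q: True}


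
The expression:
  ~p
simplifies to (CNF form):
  ~p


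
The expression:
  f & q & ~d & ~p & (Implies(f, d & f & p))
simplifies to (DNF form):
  False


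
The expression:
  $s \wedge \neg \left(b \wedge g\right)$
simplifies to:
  $s \wedge \left(\neg b \vee \neg g\right)$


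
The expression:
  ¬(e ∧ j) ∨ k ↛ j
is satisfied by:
  {e: False, j: False}
  {j: True, e: False}
  {e: True, j: False}


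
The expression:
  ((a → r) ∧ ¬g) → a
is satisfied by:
  {a: True, g: True}
  {a: True, g: False}
  {g: True, a: False}


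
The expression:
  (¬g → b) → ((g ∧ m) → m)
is always true.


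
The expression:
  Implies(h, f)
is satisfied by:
  {f: True, h: False}
  {h: False, f: False}
  {h: True, f: True}


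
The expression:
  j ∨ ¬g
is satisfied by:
  {j: True, g: False}
  {g: False, j: False}
  {g: True, j: True}


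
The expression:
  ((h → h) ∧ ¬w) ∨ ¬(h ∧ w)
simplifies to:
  ¬h ∨ ¬w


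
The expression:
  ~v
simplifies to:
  ~v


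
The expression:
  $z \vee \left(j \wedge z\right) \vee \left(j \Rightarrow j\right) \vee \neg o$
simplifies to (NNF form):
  $\text{True}$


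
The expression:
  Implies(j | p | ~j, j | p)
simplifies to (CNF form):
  j | p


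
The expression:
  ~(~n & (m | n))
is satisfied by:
  {n: True, m: False}
  {m: False, n: False}
  {m: True, n: True}


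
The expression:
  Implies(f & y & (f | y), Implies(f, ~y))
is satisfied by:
  {y: False, f: False}
  {f: True, y: False}
  {y: True, f: False}


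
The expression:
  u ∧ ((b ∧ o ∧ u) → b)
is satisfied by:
  {u: True}


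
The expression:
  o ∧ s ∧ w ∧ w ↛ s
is never true.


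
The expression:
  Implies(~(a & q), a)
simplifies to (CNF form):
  a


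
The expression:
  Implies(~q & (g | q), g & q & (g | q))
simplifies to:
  q | ~g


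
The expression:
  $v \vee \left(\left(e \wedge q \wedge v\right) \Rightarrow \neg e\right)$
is always true.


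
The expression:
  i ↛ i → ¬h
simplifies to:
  True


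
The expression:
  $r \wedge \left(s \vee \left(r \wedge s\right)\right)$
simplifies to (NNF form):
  $r \wedge s$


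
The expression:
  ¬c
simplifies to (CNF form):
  ¬c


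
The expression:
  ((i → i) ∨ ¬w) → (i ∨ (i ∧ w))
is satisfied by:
  {i: True}


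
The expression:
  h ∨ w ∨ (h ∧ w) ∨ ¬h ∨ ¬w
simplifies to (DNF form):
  True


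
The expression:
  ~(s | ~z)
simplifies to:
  z & ~s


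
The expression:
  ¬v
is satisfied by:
  {v: False}


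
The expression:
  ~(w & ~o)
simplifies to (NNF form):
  o | ~w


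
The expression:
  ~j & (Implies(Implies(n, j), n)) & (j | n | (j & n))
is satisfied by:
  {n: True, j: False}


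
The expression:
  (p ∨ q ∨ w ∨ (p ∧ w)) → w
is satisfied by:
  {w: True, p: False, q: False}
  {q: True, w: True, p: False}
  {w: True, p: True, q: False}
  {q: True, w: True, p: True}
  {q: False, p: False, w: False}


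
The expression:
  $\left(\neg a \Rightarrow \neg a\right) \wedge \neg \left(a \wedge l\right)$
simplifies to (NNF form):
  $\neg a \vee \neg l$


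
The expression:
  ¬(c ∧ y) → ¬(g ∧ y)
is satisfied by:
  {c: True, g: False, y: False}
  {g: False, y: False, c: False}
  {y: True, c: True, g: False}
  {y: True, g: False, c: False}
  {c: True, g: True, y: False}
  {g: True, c: False, y: False}
  {y: True, g: True, c: True}


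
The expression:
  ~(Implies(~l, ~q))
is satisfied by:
  {q: True, l: False}


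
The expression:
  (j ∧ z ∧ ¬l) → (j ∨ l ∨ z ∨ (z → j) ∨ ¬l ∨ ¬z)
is always true.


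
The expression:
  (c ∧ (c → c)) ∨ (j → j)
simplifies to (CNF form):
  True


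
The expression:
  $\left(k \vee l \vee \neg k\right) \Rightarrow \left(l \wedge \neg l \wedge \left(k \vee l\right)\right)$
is never true.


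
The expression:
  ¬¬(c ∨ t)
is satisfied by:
  {t: True, c: True}
  {t: True, c: False}
  {c: True, t: False}


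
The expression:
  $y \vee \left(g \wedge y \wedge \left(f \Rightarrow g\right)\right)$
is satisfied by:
  {y: True}


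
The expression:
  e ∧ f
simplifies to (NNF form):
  e ∧ f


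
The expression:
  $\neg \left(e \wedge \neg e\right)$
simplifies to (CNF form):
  $\text{True}$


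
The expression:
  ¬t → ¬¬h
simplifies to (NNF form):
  h ∨ t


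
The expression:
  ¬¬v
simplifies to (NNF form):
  v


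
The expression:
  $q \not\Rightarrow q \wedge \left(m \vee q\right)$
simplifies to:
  $\text{False}$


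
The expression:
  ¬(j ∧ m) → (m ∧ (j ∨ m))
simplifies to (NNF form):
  m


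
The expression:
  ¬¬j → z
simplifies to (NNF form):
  z ∨ ¬j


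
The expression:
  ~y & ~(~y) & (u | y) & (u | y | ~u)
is never true.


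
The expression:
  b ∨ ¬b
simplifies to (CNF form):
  True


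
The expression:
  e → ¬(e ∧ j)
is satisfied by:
  {e: False, j: False}
  {j: True, e: False}
  {e: True, j: False}


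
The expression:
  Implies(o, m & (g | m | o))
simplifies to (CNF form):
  m | ~o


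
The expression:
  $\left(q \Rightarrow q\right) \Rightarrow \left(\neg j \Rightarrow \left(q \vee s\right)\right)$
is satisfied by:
  {q: True, s: True, j: True}
  {q: True, s: True, j: False}
  {q: True, j: True, s: False}
  {q: True, j: False, s: False}
  {s: True, j: True, q: False}
  {s: True, j: False, q: False}
  {j: True, s: False, q: False}


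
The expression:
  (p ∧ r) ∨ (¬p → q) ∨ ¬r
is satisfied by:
  {q: True, p: True, r: False}
  {q: True, p: False, r: False}
  {p: True, q: False, r: False}
  {q: False, p: False, r: False}
  {r: True, q: True, p: True}
  {r: True, q: True, p: False}
  {r: True, p: True, q: False}


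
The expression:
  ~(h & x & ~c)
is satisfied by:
  {c: True, h: False, x: False}
  {h: False, x: False, c: False}
  {x: True, c: True, h: False}
  {x: True, h: False, c: False}
  {c: True, h: True, x: False}
  {h: True, c: False, x: False}
  {x: True, h: True, c: True}


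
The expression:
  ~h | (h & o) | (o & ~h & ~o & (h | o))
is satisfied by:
  {o: True, h: False}
  {h: False, o: False}
  {h: True, o: True}


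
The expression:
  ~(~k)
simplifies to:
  k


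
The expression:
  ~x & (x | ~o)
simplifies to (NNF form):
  ~o & ~x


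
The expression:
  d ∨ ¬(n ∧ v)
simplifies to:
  d ∨ ¬n ∨ ¬v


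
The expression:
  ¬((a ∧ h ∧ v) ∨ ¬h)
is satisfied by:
  {h: True, v: False, a: False}
  {a: True, h: True, v: False}
  {v: True, h: True, a: False}


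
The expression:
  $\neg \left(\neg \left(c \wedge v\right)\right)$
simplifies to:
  $c \wedge v$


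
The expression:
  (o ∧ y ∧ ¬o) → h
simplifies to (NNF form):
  True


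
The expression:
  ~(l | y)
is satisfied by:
  {y: False, l: False}


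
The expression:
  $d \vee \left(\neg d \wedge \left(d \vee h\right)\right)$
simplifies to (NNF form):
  $d \vee h$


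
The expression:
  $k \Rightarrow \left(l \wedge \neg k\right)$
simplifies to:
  $\neg k$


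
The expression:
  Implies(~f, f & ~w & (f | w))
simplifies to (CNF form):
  f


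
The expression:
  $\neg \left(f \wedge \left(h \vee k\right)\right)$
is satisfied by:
  {k: False, f: False, h: False}
  {h: True, k: False, f: False}
  {k: True, h: False, f: False}
  {h: True, k: True, f: False}
  {f: True, h: False, k: False}


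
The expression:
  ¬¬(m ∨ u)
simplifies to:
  m ∨ u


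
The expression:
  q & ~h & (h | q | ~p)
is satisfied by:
  {q: True, h: False}


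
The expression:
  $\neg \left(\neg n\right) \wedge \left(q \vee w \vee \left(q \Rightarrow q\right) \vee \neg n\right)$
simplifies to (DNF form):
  $n$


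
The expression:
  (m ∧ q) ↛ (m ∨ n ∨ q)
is never true.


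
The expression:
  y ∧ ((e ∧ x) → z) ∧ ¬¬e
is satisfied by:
  {e: True, z: True, y: True, x: False}
  {e: True, y: True, z: False, x: False}
  {e: True, x: True, z: True, y: True}


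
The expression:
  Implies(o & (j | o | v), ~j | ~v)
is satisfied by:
  {v: False, o: False, j: False}
  {j: True, v: False, o: False}
  {o: True, v: False, j: False}
  {j: True, o: True, v: False}
  {v: True, j: False, o: False}
  {j: True, v: True, o: False}
  {o: True, v: True, j: False}


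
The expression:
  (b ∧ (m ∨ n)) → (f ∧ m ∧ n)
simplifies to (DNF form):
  (¬m ∧ ¬n) ∨ (f ∧ m ∧ n) ∨ ¬b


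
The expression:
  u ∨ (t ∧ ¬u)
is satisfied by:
  {t: True, u: True}
  {t: True, u: False}
  {u: True, t: False}


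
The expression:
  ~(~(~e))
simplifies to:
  ~e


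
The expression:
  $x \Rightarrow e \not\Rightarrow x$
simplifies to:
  $\neg x$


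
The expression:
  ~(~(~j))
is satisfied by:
  {j: False}


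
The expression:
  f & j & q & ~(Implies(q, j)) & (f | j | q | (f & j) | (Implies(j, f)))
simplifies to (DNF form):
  False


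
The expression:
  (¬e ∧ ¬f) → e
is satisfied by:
  {e: True, f: True}
  {e: True, f: False}
  {f: True, e: False}


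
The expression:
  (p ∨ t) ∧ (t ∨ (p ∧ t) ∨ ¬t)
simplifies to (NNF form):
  p ∨ t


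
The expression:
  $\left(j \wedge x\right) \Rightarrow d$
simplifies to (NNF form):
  $d \vee \neg j \vee \neg x$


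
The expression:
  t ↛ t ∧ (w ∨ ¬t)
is never true.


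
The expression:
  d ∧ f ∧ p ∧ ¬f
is never true.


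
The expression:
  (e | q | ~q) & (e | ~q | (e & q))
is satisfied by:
  {e: True, q: False}
  {q: False, e: False}
  {q: True, e: True}


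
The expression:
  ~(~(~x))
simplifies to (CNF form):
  ~x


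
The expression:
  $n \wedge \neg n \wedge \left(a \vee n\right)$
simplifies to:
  $\text{False}$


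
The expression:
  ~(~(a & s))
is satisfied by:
  {a: True, s: True}


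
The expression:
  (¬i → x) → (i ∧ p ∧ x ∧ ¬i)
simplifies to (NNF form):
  ¬i ∧ ¬x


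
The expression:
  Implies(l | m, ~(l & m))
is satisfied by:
  {l: False, m: False}
  {m: True, l: False}
  {l: True, m: False}


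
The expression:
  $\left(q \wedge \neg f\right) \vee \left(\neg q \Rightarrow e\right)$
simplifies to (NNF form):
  $e \vee q$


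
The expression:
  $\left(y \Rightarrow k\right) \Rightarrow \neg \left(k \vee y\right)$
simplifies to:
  $\neg k$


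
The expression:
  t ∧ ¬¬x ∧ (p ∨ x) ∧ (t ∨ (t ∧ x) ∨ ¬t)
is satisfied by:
  {t: True, x: True}


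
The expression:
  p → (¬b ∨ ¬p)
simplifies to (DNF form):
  ¬b ∨ ¬p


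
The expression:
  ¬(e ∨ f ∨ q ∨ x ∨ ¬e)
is never true.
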